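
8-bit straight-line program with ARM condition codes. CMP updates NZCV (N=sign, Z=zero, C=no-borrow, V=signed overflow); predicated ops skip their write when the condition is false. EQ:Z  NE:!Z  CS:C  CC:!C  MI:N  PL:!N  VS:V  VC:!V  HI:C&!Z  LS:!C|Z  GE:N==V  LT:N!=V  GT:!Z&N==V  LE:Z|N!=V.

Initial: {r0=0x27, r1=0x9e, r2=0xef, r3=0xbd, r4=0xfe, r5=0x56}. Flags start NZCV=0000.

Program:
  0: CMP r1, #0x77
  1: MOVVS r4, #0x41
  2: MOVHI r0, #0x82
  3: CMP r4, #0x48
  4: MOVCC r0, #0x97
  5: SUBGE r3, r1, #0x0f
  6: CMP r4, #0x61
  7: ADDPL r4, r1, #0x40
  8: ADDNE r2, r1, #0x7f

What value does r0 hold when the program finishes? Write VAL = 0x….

0: ✓ CMP  NZCV=0011
1: ✓ MOVVS  r4←0x41
2: ✓ MOVHI  r0←0x82
3: ✓ CMP  NZCV=1000
4: ✓ MOVCC  r0←0x97
5: · SUBGE
6: ✓ CMP  NZCV=1000
7: · ADDPL
8: ✓ ADDNE  r2←0x1d

VAL = 0x97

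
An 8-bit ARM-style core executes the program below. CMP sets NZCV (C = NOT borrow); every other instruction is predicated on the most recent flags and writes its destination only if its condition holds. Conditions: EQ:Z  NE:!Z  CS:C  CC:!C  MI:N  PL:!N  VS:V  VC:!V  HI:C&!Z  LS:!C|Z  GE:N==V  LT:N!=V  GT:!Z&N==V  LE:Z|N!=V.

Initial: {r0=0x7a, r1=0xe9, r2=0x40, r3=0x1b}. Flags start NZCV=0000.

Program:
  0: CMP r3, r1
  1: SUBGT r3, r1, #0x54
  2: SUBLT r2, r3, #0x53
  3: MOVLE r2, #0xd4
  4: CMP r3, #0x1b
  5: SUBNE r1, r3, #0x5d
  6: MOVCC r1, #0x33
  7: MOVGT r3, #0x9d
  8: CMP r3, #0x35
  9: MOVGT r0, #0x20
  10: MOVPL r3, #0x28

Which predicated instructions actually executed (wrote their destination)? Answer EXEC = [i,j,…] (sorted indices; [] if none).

EXEC = [1,5,10]

[0] flags=0000 → (cmp)
[1] flags=0000 GT?T → r3=0x95
[2] flags=0000 LT?F → skip
[3] flags=0000 LE?F → skip
[4] flags=0011 → (cmp)
[5] flags=0011 NE?T → r1=0x38
[6] flags=0011 CC?F → skip
[7] flags=0011 GT?F → skip
[8] flags=0011 → (cmp)
[9] flags=0011 GT?F → skip
[10] flags=0011 PL?T → r3=0x28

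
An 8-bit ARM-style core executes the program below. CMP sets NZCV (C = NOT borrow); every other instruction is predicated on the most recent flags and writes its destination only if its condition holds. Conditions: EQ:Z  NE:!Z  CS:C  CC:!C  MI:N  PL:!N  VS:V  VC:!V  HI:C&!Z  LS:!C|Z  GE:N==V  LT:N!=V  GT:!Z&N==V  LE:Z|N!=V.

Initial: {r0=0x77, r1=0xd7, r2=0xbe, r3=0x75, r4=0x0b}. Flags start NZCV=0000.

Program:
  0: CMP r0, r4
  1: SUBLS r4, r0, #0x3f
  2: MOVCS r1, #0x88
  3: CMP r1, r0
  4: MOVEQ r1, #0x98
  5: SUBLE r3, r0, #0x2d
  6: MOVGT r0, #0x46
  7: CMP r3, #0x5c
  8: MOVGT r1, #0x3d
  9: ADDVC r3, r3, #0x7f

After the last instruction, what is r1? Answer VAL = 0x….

[0] flags=0010 → (cmp)
[1] flags=0010 LS?F → skip
[2] flags=0010 CS?T → r1=0x88
[3] flags=0011 → (cmp)
[4] flags=0011 EQ?F → skip
[5] flags=0011 LE?T → r3=0x4a
[6] flags=0011 GT?F → skip
[7] flags=1000 → (cmp)
[8] flags=1000 GT?F → skip
[9] flags=1000 VC?T → r3=0xc9

VAL = 0x88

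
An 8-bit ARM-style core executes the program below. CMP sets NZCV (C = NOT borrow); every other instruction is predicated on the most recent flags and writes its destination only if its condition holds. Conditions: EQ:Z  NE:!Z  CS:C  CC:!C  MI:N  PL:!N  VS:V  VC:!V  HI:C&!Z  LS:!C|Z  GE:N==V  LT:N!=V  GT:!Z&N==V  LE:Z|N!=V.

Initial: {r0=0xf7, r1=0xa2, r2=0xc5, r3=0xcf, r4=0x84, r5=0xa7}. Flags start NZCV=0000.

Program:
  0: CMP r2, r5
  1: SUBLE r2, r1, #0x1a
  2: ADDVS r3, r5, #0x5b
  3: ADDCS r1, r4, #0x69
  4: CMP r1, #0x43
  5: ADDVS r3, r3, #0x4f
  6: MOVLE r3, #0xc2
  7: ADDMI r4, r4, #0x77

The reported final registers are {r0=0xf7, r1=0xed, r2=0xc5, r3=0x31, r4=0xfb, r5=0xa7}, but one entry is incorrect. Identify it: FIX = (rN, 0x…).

FIX = (r3, 0xc2)

0: ✓ CMP  NZCV=0010
1: · SUBLE
2: · ADDVS
3: ✓ ADDCS  r1←0xed
4: ✓ CMP  NZCV=1010
5: · ADDVS
6: ✓ MOVLE  r3←0xc2
7: ✓ ADDMI  r4←0xfb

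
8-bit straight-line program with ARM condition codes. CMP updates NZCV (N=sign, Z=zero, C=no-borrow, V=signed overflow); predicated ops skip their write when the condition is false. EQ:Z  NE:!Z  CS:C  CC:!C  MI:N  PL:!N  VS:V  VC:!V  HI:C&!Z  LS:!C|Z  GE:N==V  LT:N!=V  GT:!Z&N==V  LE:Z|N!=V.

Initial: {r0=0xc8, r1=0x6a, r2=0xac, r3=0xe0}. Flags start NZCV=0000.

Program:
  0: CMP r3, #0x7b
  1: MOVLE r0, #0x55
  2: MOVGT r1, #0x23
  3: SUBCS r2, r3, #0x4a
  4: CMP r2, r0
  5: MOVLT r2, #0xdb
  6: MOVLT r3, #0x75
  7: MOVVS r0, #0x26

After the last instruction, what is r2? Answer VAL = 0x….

VAL = 0xdb

[0] flags=0011 → (cmp)
[1] flags=0011 LE?T → r0=0x55
[2] flags=0011 GT?F → skip
[3] flags=0011 CS?T → r2=0x96
[4] flags=0011 → (cmp)
[5] flags=0011 LT?T → r2=0xdb
[6] flags=0011 LT?T → r3=0x75
[7] flags=0011 VS?T → r0=0x26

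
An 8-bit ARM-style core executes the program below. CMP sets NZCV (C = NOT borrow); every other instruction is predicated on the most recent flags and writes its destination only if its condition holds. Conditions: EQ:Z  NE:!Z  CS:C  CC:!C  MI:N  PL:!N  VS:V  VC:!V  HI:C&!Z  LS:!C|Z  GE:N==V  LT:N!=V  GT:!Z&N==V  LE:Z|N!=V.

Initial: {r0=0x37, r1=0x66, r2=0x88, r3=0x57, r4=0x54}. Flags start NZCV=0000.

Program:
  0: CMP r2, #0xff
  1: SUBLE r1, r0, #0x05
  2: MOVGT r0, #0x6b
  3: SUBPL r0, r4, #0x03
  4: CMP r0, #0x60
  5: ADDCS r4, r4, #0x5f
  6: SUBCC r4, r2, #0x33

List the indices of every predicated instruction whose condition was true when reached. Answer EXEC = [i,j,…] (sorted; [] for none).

0: ✓ CMP  NZCV=1000
1: ✓ SUBLE  r1←0x32
2: · MOVGT
3: · SUBPL
4: ✓ CMP  NZCV=1000
5: · ADDCS
6: ✓ SUBCC  r4←0x55

EXEC = [1,6]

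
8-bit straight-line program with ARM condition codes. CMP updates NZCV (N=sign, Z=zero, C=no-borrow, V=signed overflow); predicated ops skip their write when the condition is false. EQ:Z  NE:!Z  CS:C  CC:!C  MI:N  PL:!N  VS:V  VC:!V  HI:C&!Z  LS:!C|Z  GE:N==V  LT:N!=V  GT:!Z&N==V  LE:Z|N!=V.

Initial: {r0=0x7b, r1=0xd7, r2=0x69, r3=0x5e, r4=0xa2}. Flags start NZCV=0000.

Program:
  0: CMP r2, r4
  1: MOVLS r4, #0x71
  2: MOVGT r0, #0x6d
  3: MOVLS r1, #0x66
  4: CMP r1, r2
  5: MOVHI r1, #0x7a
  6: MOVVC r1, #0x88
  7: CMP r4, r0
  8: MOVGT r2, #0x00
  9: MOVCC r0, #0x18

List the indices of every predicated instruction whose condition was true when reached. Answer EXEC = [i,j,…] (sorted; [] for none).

0: ✓ CMP  NZCV=1001
1: ✓ MOVLS  r4←0x71
2: ✓ MOVGT  r0←0x6d
3: ✓ MOVLS  r1←0x66
4: ✓ CMP  NZCV=1000
5: · MOVHI
6: ✓ MOVVC  r1←0x88
7: ✓ CMP  NZCV=0010
8: ✓ MOVGT  r2←0x00
9: · MOVCC

EXEC = [1,2,3,6,8]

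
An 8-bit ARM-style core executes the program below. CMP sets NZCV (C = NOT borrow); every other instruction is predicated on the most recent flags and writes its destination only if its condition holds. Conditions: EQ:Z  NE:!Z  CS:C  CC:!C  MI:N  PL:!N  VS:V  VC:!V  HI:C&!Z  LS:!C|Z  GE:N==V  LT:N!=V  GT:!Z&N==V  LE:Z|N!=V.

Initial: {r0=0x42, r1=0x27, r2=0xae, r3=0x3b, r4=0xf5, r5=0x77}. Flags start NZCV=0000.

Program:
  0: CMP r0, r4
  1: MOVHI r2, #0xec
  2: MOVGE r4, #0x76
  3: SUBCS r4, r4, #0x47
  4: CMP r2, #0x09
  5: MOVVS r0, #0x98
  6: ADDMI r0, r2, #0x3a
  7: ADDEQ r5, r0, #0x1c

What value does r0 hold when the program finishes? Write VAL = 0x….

[0] flags=0000 → (cmp)
[1] flags=0000 HI?F → skip
[2] flags=0000 GE?T → r4=0x76
[3] flags=0000 CS?F → skip
[4] flags=1010 → (cmp)
[5] flags=1010 VS?F → skip
[6] flags=1010 MI?T → r0=0xe8
[7] flags=1010 EQ?F → skip

VAL = 0xe8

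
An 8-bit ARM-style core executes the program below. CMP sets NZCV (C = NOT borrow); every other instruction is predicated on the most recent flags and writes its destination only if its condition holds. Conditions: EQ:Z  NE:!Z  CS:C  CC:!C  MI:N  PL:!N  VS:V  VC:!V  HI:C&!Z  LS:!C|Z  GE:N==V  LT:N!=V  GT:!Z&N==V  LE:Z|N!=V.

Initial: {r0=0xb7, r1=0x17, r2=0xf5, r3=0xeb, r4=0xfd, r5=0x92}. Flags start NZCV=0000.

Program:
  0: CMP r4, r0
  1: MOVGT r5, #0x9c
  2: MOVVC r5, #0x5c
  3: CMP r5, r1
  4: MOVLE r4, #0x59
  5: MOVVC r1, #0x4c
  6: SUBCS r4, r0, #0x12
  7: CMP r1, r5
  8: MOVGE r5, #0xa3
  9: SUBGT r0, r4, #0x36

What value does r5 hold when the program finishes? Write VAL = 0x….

0: ✓ CMP  NZCV=0010
1: ✓ MOVGT  r5←0x9c
2: ✓ MOVVC  r5←0x5c
3: ✓ CMP  NZCV=0010
4: · MOVLE
5: ✓ MOVVC  r1←0x4c
6: ✓ SUBCS  r4←0xa5
7: ✓ CMP  NZCV=1000
8: · MOVGE
9: · SUBGT

VAL = 0x5c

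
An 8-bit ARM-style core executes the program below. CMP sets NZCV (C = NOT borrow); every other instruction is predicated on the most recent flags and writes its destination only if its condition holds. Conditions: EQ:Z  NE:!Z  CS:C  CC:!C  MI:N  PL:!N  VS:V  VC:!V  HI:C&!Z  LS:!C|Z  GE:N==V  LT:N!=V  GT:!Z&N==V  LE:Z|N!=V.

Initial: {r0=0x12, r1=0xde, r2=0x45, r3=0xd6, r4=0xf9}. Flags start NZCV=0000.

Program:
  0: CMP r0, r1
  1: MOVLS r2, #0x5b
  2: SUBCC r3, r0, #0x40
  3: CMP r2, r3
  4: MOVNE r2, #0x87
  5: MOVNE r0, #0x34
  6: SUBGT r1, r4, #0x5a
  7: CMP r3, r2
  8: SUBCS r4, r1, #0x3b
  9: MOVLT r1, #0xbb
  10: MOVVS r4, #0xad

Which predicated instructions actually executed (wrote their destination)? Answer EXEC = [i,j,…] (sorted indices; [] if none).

[0] flags=0000 → (cmp)
[1] flags=0000 LS?T → r2=0x5b
[2] flags=0000 CC?T → r3=0xd2
[3] flags=1001 → (cmp)
[4] flags=1001 NE?T → r2=0x87
[5] flags=1001 NE?T → r0=0x34
[6] flags=1001 GT?T → r1=0x9f
[7] flags=0010 → (cmp)
[8] flags=0010 CS?T → r4=0x64
[9] flags=0010 LT?F → skip
[10] flags=0010 VS?F → skip

EXEC = [1,2,4,5,6,8]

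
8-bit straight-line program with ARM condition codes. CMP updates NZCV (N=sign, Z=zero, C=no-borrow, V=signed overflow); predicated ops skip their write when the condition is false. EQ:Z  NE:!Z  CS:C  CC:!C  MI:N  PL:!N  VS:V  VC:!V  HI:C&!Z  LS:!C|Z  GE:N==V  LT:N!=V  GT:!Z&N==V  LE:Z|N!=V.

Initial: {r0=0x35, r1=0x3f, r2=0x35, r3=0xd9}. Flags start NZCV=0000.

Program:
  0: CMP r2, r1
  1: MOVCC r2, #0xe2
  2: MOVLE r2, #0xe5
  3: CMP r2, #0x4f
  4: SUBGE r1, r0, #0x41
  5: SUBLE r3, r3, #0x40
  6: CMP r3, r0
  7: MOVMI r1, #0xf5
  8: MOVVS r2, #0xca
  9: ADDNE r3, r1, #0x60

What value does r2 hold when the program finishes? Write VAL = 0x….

[0] flags=1000 → (cmp)
[1] flags=1000 CC?T → r2=0xe2
[2] flags=1000 LE?T → r2=0xe5
[3] flags=1010 → (cmp)
[4] flags=1010 GE?F → skip
[5] flags=1010 LE?T → r3=0x99
[6] flags=0011 → (cmp)
[7] flags=0011 MI?F → skip
[8] flags=0011 VS?T → r2=0xca
[9] flags=0011 NE?T → r3=0x9f

VAL = 0xca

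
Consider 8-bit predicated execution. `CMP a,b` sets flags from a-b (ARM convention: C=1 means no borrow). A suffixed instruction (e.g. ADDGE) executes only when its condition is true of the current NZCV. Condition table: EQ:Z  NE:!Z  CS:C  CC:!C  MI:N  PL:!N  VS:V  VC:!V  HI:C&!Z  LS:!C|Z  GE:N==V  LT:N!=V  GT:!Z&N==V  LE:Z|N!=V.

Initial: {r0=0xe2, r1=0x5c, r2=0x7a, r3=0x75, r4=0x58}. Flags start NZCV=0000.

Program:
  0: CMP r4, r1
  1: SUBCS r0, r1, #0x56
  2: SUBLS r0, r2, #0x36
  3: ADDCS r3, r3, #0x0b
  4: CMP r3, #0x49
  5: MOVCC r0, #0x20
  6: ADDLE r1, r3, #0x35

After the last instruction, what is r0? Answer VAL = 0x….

0: ✓ CMP  NZCV=1000
1: · SUBCS
2: ✓ SUBLS  r0←0x44
3: · ADDCS
4: ✓ CMP  NZCV=0010
5: · MOVCC
6: · ADDLE

VAL = 0x44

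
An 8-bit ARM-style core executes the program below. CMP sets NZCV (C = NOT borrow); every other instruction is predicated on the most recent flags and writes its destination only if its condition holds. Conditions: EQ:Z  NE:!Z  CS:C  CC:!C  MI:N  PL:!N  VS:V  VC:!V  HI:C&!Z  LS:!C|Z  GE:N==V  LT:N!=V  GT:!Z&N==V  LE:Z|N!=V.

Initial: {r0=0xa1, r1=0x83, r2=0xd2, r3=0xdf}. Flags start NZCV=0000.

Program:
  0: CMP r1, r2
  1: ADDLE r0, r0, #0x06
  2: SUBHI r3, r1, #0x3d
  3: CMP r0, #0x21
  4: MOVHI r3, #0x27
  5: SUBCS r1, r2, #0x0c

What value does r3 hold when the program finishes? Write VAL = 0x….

VAL = 0x27

0: ✓ CMP  NZCV=1000
1: ✓ ADDLE  r0←0xa7
2: · SUBHI
3: ✓ CMP  NZCV=1010
4: ✓ MOVHI  r3←0x27
5: ✓ SUBCS  r1←0xc6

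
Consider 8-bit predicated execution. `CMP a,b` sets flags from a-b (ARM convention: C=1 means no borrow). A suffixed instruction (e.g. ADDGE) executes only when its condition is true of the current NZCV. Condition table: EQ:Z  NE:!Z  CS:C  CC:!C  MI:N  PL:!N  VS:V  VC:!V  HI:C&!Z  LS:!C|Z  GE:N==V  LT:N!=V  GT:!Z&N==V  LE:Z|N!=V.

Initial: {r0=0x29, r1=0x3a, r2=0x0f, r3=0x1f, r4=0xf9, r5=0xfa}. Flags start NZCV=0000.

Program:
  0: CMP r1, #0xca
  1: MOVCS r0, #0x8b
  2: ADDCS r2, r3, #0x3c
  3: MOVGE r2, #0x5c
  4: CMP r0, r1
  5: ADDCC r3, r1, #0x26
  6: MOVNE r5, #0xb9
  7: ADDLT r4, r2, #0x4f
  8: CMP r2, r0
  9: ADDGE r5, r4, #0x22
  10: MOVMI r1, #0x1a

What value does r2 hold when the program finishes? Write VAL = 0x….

[0] flags=0000 → (cmp)
[1] flags=0000 CS?F → skip
[2] flags=0000 CS?F → skip
[3] flags=0000 GE?T → r2=0x5c
[4] flags=1000 → (cmp)
[5] flags=1000 CC?T → r3=0x60
[6] flags=1000 NE?T → r5=0xb9
[7] flags=1000 LT?T → r4=0xab
[8] flags=0010 → (cmp)
[9] flags=0010 GE?T → r5=0xcd
[10] flags=0010 MI?F → skip

VAL = 0x5c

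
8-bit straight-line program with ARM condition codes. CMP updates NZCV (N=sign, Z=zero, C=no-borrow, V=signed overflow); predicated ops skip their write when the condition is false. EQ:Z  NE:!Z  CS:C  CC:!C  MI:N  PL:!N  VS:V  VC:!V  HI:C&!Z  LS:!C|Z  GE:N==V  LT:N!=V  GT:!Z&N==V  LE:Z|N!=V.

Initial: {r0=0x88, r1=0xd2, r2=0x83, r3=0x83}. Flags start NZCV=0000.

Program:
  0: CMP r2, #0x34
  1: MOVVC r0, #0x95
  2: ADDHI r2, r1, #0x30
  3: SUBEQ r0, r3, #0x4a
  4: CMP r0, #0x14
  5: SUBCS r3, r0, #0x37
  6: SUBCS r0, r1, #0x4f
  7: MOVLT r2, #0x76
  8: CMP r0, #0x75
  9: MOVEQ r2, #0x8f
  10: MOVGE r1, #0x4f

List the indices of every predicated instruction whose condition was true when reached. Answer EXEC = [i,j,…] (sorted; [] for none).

EXEC = [2,5,6,7]

0: ✓ CMP  NZCV=0011
1: · MOVVC
2: ✓ ADDHI  r2←0x02
3: · SUBEQ
4: ✓ CMP  NZCV=0011
5: ✓ SUBCS  r3←0x51
6: ✓ SUBCS  r0←0x83
7: ✓ MOVLT  r2←0x76
8: ✓ CMP  NZCV=0011
9: · MOVEQ
10: · MOVGE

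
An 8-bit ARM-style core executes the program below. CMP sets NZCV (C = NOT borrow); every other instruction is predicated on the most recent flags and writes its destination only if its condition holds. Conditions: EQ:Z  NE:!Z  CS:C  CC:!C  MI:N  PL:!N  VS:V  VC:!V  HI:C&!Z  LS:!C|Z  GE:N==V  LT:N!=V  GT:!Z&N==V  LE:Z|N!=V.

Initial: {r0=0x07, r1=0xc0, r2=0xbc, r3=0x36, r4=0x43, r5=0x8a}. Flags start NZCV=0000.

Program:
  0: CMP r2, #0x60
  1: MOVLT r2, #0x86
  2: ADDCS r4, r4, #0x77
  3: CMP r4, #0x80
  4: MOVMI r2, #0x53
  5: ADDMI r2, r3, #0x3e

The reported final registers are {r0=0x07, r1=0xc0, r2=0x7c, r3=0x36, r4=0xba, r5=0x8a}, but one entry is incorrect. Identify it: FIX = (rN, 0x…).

0: ✓ CMP  NZCV=0011
1: ✓ MOVLT  r2←0x86
2: ✓ ADDCS  r4←0xba
3: ✓ CMP  NZCV=0010
4: · MOVMI
5: · ADDMI

FIX = (r2, 0x86)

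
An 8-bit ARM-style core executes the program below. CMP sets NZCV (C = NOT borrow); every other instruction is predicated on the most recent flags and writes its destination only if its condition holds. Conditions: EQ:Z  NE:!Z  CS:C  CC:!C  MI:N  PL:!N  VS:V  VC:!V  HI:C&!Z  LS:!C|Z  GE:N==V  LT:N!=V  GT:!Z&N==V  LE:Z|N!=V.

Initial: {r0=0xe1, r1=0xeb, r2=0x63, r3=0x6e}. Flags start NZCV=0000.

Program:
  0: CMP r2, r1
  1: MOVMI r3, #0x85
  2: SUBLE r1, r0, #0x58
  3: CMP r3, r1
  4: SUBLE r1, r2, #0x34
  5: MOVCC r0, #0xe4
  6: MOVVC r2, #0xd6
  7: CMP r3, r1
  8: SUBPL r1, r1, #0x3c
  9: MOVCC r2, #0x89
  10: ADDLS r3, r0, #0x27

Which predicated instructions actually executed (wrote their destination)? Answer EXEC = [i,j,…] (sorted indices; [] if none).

[0] flags=0000 → (cmp)
[1] flags=0000 MI?F → skip
[2] flags=0000 LE?F → skip
[3] flags=1001 → (cmp)
[4] flags=1001 LE?F → skip
[5] flags=1001 CC?T → r0=0xe4
[6] flags=1001 VC?F → skip
[7] flags=1001 → (cmp)
[8] flags=1001 PL?F → skip
[9] flags=1001 CC?T → r2=0x89
[10] flags=1001 LS?T → r3=0x0b

EXEC = [5,9,10]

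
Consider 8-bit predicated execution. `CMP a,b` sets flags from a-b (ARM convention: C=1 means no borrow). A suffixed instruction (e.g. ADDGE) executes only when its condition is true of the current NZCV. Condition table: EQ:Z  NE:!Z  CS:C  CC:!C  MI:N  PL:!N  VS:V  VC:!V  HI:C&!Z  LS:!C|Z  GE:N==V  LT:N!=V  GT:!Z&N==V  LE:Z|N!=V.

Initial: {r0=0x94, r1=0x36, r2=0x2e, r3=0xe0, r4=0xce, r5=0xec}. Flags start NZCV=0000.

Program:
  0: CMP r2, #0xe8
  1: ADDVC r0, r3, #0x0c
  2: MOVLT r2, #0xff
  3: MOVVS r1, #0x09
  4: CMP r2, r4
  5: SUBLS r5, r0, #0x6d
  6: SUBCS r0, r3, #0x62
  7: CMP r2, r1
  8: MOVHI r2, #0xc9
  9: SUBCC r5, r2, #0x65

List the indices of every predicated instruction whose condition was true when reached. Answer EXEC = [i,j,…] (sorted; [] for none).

[0] flags=0000 → (cmp)
[1] flags=0000 VC?T → r0=0xec
[2] flags=0000 LT?F → skip
[3] flags=0000 VS?F → skip
[4] flags=0000 → (cmp)
[5] flags=0000 LS?T → r5=0x7f
[6] flags=0000 CS?F → skip
[7] flags=1000 → (cmp)
[8] flags=1000 HI?F → skip
[9] flags=1000 CC?T → r5=0xc9

EXEC = [1,5,9]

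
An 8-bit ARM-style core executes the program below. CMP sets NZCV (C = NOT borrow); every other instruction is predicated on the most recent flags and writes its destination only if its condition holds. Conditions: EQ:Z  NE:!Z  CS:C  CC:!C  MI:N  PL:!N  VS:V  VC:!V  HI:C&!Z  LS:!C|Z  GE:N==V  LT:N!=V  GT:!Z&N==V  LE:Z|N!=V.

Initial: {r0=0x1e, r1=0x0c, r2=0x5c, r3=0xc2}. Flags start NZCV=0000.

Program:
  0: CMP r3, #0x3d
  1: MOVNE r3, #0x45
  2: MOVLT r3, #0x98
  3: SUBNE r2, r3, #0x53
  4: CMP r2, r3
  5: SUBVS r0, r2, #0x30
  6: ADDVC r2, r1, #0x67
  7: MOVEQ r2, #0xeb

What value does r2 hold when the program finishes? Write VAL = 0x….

VAL = 0x45

0: ✓ CMP  NZCV=1010
1: ✓ MOVNE  r3←0x45
2: ✓ MOVLT  r3←0x98
3: ✓ SUBNE  r2←0x45
4: ✓ CMP  NZCV=1001
5: ✓ SUBVS  r0←0x15
6: · ADDVC
7: · MOVEQ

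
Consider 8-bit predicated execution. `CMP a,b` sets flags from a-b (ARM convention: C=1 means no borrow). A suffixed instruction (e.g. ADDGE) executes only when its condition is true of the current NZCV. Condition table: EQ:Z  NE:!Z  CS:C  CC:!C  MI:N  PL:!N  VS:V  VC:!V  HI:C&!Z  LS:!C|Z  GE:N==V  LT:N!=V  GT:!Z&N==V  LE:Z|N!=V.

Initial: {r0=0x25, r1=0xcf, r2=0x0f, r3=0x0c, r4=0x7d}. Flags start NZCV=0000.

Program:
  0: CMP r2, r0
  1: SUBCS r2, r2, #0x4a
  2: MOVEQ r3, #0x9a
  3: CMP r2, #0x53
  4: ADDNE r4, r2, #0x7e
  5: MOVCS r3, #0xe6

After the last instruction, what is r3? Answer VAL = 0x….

[0] flags=1000 → (cmp)
[1] flags=1000 CS?F → skip
[2] flags=1000 EQ?F → skip
[3] flags=1000 → (cmp)
[4] flags=1000 NE?T → r4=0x8d
[5] flags=1000 CS?F → skip

VAL = 0x0c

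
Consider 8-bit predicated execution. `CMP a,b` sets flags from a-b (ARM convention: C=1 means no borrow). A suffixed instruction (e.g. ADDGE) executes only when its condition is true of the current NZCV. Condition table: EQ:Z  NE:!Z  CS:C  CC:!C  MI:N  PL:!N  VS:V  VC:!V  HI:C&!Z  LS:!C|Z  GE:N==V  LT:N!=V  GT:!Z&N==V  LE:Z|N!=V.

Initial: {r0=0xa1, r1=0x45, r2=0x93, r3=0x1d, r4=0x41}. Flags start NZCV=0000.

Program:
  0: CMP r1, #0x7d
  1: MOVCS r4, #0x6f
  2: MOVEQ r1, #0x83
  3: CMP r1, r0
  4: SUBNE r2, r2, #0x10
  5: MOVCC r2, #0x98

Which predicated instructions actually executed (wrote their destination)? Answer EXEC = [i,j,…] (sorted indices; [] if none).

0: ✓ CMP  NZCV=1000
1: · MOVCS
2: · MOVEQ
3: ✓ CMP  NZCV=1001
4: ✓ SUBNE  r2←0x83
5: ✓ MOVCC  r2←0x98

EXEC = [4,5]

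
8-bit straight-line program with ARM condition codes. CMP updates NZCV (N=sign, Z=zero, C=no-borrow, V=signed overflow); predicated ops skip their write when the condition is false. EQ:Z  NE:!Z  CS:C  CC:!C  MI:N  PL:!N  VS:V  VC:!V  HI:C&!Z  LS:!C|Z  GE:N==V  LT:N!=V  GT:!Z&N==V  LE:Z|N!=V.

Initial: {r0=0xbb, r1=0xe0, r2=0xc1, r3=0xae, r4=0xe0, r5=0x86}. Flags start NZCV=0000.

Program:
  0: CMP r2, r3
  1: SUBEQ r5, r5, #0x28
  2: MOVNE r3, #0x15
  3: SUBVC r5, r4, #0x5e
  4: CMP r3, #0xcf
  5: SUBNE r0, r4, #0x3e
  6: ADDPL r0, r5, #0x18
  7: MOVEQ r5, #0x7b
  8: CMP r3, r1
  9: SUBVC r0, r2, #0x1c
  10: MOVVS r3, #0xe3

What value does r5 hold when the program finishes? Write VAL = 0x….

VAL = 0x82

[0] flags=0010 → (cmp)
[1] flags=0010 EQ?F → skip
[2] flags=0010 NE?T → r3=0x15
[3] flags=0010 VC?T → r5=0x82
[4] flags=0000 → (cmp)
[5] flags=0000 NE?T → r0=0xa2
[6] flags=0000 PL?T → r0=0x9a
[7] flags=0000 EQ?F → skip
[8] flags=0000 → (cmp)
[9] flags=0000 VC?T → r0=0xa5
[10] flags=0000 VS?F → skip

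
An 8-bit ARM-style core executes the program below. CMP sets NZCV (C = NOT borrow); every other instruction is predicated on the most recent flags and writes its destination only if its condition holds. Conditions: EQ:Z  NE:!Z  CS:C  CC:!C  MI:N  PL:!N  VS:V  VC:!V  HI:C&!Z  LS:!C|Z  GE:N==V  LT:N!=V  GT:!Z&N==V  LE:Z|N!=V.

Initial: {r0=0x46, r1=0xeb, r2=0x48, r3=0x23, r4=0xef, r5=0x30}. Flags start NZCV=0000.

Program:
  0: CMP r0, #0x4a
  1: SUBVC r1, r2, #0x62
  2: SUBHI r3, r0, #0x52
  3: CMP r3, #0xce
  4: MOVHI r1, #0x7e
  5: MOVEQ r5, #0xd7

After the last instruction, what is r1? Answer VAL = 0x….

VAL = 0xe6

0: ✓ CMP  NZCV=1000
1: ✓ SUBVC  r1←0xe6
2: · SUBHI
3: ✓ CMP  NZCV=0000
4: · MOVHI
5: · MOVEQ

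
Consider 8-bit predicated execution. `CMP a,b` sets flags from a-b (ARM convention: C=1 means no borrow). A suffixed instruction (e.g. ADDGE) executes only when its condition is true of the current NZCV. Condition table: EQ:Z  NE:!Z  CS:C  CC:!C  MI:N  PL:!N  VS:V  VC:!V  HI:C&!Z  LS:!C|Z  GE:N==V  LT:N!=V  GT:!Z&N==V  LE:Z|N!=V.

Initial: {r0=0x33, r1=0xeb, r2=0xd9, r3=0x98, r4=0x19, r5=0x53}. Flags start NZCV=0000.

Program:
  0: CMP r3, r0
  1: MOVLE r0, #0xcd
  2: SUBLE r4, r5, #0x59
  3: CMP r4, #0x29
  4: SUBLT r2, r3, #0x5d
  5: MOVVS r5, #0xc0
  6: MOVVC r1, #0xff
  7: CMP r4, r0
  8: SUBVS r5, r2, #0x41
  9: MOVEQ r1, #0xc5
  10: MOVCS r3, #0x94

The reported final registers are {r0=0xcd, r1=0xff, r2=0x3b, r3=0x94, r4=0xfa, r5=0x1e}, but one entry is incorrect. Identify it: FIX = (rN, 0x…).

0: ✓ CMP  NZCV=0011
1: ✓ MOVLE  r0←0xcd
2: ✓ SUBLE  r4←0xfa
3: ✓ CMP  NZCV=1010
4: ✓ SUBLT  r2←0x3b
5: · MOVVS
6: ✓ MOVVC  r1←0xff
7: ✓ CMP  NZCV=0010
8: · SUBVS
9: · MOVEQ
10: ✓ MOVCS  r3←0x94

FIX = (r5, 0x53)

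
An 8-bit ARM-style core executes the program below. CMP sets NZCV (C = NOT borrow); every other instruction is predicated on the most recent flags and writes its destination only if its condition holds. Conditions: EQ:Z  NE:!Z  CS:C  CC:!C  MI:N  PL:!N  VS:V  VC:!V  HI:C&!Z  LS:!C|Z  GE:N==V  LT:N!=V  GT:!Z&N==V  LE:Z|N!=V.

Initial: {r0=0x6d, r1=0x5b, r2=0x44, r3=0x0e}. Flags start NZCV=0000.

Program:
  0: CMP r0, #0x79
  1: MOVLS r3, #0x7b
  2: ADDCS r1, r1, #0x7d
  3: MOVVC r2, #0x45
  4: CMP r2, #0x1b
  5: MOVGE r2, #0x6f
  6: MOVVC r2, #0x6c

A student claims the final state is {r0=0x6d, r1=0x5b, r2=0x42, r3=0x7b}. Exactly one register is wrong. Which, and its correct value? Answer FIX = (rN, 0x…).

FIX = (r2, 0x6c)

0: ✓ CMP  NZCV=1000
1: ✓ MOVLS  r3←0x7b
2: · ADDCS
3: ✓ MOVVC  r2←0x45
4: ✓ CMP  NZCV=0010
5: ✓ MOVGE  r2←0x6f
6: ✓ MOVVC  r2←0x6c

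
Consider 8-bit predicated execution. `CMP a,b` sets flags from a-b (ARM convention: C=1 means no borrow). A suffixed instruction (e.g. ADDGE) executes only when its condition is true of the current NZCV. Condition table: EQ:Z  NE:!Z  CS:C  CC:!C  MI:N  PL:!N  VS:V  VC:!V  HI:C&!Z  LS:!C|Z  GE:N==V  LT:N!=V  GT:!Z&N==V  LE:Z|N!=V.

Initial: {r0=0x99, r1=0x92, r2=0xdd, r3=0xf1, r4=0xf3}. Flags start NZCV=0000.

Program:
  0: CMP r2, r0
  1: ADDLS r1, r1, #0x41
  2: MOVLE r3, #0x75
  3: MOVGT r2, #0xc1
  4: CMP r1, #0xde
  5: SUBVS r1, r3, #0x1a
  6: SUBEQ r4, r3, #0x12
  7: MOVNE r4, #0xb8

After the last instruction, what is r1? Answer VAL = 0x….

0: ✓ CMP  NZCV=0010
1: · ADDLS
2: · MOVLE
3: ✓ MOVGT  r2←0xc1
4: ✓ CMP  NZCV=1000
5: · SUBVS
6: · SUBEQ
7: ✓ MOVNE  r4←0xb8

VAL = 0x92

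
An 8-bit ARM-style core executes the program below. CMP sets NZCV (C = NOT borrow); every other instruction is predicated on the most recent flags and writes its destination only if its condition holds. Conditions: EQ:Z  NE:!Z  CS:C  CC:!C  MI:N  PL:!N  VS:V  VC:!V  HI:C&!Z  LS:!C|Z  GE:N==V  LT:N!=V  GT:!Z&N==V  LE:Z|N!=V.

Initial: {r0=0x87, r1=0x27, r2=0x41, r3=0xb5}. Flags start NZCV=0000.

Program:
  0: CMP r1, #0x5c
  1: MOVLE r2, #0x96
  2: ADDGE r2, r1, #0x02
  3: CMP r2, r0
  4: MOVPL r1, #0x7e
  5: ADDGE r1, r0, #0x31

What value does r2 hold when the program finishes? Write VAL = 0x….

0: ✓ CMP  NZCV=1000
1: ✓ MOVLE  r2←0x96
2: · ADDGE
3: ✓ CMP  NZCV=0010
4: ✓ MOVPL  r1←0x7e
5: ✓ ADDGE  r1←0xb8

VAL = 0x96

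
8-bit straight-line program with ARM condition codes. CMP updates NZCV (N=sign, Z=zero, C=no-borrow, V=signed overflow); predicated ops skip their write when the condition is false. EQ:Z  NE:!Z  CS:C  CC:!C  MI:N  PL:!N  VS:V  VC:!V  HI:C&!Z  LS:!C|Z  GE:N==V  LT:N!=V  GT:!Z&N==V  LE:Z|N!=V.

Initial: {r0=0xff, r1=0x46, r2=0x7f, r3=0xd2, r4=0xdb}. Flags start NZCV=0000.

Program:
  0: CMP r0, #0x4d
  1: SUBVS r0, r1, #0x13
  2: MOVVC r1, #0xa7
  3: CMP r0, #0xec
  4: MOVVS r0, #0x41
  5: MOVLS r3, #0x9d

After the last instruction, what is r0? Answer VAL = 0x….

VAL = 0xff

[0] flags=1010 → (cmp)
[1] flags=1010 VS?F → skip
[2] flags=1010 VC?T → r1=0xa7
[3] flags=0010 → (cmp)
[4] flags=0010 VS?F → skip
[5] flags=0010 LS?F → skip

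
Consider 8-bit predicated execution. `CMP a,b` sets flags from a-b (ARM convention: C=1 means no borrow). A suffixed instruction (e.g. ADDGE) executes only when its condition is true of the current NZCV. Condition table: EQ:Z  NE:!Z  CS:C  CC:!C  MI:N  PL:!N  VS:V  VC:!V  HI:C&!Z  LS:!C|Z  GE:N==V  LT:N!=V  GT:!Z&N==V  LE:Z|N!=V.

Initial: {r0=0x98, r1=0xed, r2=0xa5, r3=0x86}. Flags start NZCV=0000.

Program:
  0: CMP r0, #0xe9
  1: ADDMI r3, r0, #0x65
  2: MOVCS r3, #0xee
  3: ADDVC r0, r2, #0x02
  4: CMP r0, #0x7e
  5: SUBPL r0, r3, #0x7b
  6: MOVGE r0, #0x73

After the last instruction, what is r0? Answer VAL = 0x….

VAL = 0x82

[0] flags=1000 → (cmp)
[1] flags=1000 MI?T → r3=0xfd
[2] flags=1000 CS?F → skip
[3] flags=1000 VC?T → r0=0xa7
[4] flags=0011 → (cmp)
[5] flags=0011 PL?T → r0=0x82
[6] flags=0011 GE?F → skip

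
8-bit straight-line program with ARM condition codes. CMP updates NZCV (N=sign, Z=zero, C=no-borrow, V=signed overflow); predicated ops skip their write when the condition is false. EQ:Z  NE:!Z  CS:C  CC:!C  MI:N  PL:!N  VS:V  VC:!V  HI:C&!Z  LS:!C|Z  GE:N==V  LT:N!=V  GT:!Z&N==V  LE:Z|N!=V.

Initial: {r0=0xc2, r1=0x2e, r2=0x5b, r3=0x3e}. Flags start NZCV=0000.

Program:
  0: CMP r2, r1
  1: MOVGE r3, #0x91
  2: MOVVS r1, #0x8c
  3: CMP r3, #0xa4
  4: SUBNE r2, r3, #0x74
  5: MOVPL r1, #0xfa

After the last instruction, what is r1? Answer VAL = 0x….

0: ✓ CMP  NZCV=0010
1: ✓ MOVGE  r3←0x91
2: · MOVVS
3: ✓ CMP  NZCV=1000
4: ✓ SUBNE  r2←0x1d
5: · MOVPL

VAL = 0x2e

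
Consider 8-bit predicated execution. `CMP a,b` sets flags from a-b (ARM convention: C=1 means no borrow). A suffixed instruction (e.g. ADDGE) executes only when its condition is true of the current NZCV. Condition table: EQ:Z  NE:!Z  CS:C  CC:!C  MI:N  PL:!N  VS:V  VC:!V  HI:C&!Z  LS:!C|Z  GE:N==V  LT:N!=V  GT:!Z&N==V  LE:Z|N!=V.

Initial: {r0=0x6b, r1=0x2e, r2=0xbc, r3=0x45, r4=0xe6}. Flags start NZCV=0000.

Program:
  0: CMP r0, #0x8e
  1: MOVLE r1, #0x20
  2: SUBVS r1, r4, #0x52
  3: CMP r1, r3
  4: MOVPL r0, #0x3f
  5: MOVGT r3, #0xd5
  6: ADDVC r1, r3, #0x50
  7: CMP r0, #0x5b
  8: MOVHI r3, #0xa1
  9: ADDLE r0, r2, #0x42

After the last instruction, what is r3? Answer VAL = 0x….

VAL = 0x45

[0] flags=1001 → (cmp)
[1] flags=1001 LE?F → skip
[2] flags=1001 VS?T → r1=0x94
[3] flags=0011 → (cmp)
[4] flags=0011 PL?T → r0=0x3f
[5] flags=0011 GT?F → skip
[6] flags=0011 VC?F → skip
[7] flags=1000 → (cmp)
[8] flags=1000 HI?F → skip
[9] flags=1000 LE?T → r0=0xfe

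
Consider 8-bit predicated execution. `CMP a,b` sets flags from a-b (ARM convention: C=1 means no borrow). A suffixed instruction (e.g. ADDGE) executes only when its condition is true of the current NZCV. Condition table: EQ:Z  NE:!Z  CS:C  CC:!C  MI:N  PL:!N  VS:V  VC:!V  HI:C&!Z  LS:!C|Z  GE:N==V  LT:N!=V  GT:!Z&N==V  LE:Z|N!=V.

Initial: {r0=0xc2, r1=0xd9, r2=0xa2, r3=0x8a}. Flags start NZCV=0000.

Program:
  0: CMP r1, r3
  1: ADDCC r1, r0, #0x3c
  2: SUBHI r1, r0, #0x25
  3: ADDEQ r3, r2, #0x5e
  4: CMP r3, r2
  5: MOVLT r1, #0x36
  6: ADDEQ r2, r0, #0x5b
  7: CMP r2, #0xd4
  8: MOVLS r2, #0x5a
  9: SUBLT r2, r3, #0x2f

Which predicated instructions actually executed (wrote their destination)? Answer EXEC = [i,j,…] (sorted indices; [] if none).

[0] flags=0010 → (cmp)
[1] flags=0010 CC?F → skip
[2] flags=0010 HI?T → r1=0x9d
[3] flags=0010 EQ?F → skip
[4] flags=1000 → (cmp)
[5] flags=1000 LT?T → r1=0x36
[6] flags=1000 EQ?F → skip
[7] flags=1000 → (cmp)
[8] flags=1000 LS?T → r2=0x5a
[9] flags=1000 LT?T → r2=0x5b

EXEC = [2,5,8,9]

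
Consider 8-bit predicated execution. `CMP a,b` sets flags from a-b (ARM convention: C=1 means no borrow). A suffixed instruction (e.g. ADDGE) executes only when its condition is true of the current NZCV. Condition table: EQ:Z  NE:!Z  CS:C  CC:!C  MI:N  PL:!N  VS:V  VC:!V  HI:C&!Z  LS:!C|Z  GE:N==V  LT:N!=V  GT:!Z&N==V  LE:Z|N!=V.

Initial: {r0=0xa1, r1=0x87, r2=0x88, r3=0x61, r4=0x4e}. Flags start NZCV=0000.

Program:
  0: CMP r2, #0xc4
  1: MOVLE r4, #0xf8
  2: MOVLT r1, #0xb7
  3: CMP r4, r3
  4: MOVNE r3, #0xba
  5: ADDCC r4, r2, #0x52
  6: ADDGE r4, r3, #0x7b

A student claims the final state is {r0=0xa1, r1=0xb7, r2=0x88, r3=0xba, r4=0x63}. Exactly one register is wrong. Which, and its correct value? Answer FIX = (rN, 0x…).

0: ✓ CMP  NZCV=1000
1: ✓ MOVLE  r4←0xf8
2: ✓ MOVLT  r1←0xb7
3: ✓ CMP  NZCV=1010
4: ✓ MOVNE  r3←0xba
5: · ADDCC
6: · ADDGE

FIX = (r4, 0xf8)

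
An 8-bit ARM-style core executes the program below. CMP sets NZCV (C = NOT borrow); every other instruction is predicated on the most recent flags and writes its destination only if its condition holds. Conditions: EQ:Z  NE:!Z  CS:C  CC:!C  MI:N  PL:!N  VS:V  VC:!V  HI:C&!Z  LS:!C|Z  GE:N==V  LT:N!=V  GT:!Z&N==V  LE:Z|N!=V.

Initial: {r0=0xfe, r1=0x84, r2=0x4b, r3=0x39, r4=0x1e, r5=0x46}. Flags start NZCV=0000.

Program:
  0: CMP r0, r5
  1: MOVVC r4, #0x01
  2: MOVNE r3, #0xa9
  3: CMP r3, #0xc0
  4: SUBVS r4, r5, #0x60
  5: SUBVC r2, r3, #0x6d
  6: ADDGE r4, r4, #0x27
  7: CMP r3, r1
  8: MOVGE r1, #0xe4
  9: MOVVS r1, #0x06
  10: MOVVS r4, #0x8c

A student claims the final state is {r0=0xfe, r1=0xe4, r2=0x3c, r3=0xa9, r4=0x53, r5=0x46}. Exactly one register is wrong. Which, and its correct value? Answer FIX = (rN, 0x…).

FIX = (r4, 0x01)

[0] flags=1010 → (cmp)
[1] flags=1010 VC?T → r4=0x01
[2] flags=1010 NE?T → r3=0xa9
[3] flags=1000 → (cmp)
[4] flags=1000 VS?F → skip
[5] flags=1000 VC?T → r2=0x3c
[6] flags=1000 GE?F → skip
[7] flags=0010 → (cmp)
[8] flags=0010 GE?T → r1=0xe4
[9] flags=0010 VS?F → skip
[10] flags=0010 VS?F → skip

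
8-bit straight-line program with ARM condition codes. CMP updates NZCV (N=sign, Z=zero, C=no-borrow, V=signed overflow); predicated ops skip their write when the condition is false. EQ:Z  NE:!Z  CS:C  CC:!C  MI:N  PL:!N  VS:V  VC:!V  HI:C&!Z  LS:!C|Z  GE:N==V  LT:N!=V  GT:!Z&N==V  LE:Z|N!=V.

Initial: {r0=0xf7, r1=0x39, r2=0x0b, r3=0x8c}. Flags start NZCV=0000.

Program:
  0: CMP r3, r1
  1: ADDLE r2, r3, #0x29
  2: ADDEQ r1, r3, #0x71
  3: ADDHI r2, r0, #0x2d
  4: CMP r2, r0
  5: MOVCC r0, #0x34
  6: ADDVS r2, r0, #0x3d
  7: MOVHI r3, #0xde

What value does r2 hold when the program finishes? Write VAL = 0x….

0: ✓ CMP  NZCV=0011
1: ✓ ADDLE  r2←0xb5
2: · ADDEQ
3: ✓ ADDHI  r2←0x24
4: ✓ CMP  NZCV=0000
5: ✓ MOVCC  r0←0x34
6: · ADDVS
7: · MOVHI

VAL = 0x24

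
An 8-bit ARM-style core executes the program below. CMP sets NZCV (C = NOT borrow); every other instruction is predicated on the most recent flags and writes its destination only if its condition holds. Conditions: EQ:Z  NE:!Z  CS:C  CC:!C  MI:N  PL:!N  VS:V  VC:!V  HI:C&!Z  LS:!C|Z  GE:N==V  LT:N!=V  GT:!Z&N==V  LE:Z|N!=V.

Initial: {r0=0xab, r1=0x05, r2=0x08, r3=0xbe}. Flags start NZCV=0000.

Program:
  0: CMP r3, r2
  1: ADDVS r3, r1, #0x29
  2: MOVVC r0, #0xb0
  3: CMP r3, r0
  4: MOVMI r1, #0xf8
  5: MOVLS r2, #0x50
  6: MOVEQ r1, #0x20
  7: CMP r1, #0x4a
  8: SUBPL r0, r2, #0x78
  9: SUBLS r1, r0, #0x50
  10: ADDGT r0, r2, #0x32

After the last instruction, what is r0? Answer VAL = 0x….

VAL = 0xb0

[0] flags=1010 → (cmp)
[1] flags=1010 VS?F → skip
[2] flags=1010 VC?T → r0=0xb0
[3] flags=0010 → (cmp)
[4] flags=0010 MI?F → skip
[5] flags=0010 LS?F → skip
[6] flags=0010 EQ?F → skip
[7] flags=1000 → (cmp)
[8] flags=1000 PL?F → skip
[9] flags=1000 LS?T → r1=0x60
[10] flags=1000 GT?F → skip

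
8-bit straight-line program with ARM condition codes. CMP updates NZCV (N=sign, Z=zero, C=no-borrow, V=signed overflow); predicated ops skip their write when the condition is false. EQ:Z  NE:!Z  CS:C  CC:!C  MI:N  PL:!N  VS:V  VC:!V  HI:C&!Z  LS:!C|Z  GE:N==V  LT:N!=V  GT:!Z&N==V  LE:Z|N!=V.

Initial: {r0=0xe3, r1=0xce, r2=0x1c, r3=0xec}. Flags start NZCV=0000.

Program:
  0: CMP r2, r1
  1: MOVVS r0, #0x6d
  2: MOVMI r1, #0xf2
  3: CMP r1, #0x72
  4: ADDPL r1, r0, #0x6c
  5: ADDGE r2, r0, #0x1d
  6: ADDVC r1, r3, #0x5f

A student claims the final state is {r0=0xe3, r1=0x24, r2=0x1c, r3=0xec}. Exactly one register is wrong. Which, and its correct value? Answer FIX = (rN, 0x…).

0: ✓ CMP  NZCV=0000
1: · MOVVS
2: · MOVMI
3: ✓ CMP  NZCV=0011
4: ✓ ADDPL  r1←0x4f
5: · ADDGE
6: · ADDVC

FIX = (r1, 0x4f)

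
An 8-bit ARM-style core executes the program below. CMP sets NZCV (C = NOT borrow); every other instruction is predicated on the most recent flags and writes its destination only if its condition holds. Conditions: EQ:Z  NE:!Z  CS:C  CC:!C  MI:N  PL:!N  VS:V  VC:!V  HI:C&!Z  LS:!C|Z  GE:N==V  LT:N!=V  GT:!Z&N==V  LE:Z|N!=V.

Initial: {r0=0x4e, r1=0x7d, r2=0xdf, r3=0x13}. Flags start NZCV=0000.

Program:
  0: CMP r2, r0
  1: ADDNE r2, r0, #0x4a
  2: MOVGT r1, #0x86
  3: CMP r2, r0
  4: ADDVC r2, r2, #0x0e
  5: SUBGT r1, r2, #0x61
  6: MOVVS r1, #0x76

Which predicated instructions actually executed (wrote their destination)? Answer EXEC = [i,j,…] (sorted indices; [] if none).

EXEC = [1,6]

[0] flags=1010 → (cmp)
[1] flags=1010 NE?T → r2=0x98
[2] flags=1010 GT?F → skip
[3] flags=0011 → (cmp)
[4] flags=0011 VC?F → skip
[5] flags=0011 GT?F → skip
[6] flags=0011 VS?T → r1=0x76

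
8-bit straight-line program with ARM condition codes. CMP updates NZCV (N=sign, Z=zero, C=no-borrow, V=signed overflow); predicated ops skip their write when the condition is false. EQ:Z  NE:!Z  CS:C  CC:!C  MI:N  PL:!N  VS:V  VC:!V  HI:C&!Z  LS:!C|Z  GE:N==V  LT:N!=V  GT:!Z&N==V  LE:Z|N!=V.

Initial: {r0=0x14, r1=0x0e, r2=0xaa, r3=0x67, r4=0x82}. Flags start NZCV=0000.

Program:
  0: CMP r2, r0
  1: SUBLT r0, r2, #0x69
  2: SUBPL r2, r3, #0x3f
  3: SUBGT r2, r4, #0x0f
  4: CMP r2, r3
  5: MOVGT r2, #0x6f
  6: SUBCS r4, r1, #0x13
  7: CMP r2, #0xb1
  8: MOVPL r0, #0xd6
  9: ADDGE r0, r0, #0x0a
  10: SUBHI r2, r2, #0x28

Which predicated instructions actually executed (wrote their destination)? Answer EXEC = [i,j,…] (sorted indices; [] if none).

EXEC = [1,6]

[0] flags=1010 → (cmp)
[1] flags=1010 LT?T → r0=0x41
[2] flags=1010 PL?F → skip
[3] flags=1010 GT?F → skip
[4] flags=0011 → (cmp)
[5] flags=0011 GT?F → skip
[6] flags=0011 CS?T → r4=0xfb
[7] flags=1000 → (cmp)
[8] flags=1000 PL?F → skip
[9] flags=1000 GE?F → skip
[10] flags=1000 HI?F → skip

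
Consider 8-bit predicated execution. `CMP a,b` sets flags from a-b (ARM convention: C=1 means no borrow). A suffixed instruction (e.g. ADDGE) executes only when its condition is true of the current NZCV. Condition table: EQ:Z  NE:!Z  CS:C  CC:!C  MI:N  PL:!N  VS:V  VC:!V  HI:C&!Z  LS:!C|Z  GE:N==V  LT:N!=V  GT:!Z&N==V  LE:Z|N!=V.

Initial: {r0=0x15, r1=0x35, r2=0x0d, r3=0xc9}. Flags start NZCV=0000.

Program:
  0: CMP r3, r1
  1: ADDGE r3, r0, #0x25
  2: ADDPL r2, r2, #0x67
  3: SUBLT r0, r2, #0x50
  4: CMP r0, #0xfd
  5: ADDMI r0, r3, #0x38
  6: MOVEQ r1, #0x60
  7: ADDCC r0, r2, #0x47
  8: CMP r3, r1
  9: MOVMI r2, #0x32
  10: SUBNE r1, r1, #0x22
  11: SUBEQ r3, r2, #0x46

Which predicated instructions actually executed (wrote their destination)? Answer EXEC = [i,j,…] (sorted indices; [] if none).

EXEC = [3,5,7,9,10]

0: ✓ CMP  NZCV=1010
1: · ADDGE
2: · ADDPL
3: ✓ SUBLT  r0←0xbd
4: ✓ CMP  NZCV=1000
5: ✓ ADDMI  r0←0x01
6: · MOVEQ
7: ✓ ADDCC  r0←0x54
8: ✓ CMP  NZCV=1010
9: ✓ MOVMI  r2←0x32
10: ✓ SUBNE  r1←0x13
11: · SUBEQ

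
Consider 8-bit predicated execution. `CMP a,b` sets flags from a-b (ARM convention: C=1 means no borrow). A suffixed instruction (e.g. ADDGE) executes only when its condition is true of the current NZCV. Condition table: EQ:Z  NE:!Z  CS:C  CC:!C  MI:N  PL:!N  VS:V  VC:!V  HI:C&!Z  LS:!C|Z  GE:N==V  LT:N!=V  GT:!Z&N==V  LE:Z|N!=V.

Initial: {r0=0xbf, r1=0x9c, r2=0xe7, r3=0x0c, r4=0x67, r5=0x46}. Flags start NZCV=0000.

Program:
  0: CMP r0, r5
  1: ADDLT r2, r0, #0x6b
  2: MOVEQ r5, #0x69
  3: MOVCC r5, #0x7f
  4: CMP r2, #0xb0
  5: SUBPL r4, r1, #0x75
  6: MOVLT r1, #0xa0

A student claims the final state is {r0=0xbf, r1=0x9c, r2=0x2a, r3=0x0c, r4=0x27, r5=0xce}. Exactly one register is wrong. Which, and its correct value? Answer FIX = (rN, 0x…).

0: ✓ CMP  NZCV=0011
1: ✓ ADDLT  r2←0x2a
2: · MOVEQ
3: · MOVCC
4: ✓ CMP  NZCV=0000
5: ✓ SUBPL  r4←0x27
6: · MOVLT

FIX = (r5, 0x46)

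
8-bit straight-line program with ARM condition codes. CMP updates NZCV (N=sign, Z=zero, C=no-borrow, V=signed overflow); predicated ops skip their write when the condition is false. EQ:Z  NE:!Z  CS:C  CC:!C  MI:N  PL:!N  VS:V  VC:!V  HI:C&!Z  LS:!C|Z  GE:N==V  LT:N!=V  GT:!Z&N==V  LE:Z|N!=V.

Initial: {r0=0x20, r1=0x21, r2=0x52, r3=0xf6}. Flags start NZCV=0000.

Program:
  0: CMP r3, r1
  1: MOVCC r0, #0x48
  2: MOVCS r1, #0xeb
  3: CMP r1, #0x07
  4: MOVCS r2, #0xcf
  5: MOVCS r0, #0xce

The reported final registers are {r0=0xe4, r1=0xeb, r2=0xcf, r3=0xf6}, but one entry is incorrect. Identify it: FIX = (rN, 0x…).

0: ✓ CMP  NZCV=1010
1: · MOVCC
2: ✓ MOVCS  r1←0xeb
3: ✓ CMP  NZCV=1010
4: ✓ MOVCS  r2←0xcf
5: ✓ MOVCS  r0←0xce

FIX = (r0, 0xce)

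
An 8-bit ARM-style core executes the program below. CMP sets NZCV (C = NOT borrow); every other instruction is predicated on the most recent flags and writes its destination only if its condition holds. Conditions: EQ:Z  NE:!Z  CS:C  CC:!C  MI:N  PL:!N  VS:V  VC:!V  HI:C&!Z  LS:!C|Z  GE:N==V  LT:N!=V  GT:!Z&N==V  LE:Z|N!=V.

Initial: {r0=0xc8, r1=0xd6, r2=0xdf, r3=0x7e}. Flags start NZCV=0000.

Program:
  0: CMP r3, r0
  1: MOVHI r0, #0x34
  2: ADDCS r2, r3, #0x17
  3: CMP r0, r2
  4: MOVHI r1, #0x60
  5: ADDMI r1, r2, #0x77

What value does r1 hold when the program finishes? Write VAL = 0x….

VAL = 0x56

[0] flags=1001 → (cmp)
[1] flags=1001 HI?F → skip
[2] flags=1001 CS?F → skip
[3] flags=1000 → (cmp)
[4] flags=1000 HI?F → skip
[5] flags=1000 MI?T → r1=0x56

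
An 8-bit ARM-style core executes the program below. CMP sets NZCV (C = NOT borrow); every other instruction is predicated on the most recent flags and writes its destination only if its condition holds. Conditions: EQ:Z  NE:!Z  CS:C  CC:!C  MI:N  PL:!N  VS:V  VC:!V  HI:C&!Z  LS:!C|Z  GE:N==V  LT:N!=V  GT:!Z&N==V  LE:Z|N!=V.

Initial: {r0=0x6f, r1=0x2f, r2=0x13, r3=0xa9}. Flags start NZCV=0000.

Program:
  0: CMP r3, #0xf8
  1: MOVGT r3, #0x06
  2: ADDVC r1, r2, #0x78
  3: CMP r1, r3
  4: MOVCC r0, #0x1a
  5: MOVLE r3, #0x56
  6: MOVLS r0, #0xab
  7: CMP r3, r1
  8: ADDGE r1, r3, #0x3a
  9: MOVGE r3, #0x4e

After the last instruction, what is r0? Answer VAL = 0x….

0: ✓ CMP  NZCV=1000
1: · MOVGT
2: ✓ ADDVC  r1←0x8b
3: ✓ CMP  NZCV=1000
4: ✓ MOVCC  r0←0x1a
5: ✓ MOVLE  r3←0x56
6: ✓ MOVLS  r0←0xab
7: ✓ CMP  NZCV=1001
8: ✓ ADDGE  r1←0x90
9: ✓ MOVGE  r3←0x4e

VAL = 0xab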